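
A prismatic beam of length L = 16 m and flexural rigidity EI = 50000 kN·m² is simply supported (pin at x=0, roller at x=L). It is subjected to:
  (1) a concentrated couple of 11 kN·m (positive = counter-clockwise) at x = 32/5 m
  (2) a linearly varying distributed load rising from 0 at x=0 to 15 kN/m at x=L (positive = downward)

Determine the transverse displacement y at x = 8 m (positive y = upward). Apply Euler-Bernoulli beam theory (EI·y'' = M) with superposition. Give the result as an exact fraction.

Load 1 — applied couple M₀=11 kN·m at a=32/5 m (b=L-a=48/5):
  y_1 = (M₀x³/(6L)-M₀(x-a)²/2+C₁x)/EI  [x>a] with C₁=M₀(3b²-L²)/(6L)=176/75 = (11·8³/(6·16)-11·(8-(32/5))²/2+(176/75)·8)/50000 = 99/78125 m
Load 2 — triangular load w₀=15 kN/m (0→w₀ over full span):
  y_2 = -w₀x(7L⁴-10L²x²+3x⁴)/(360LEI) = -15·8·(7·16⁴-10·16²·8²+3·8⁴)/(360·16·50000) = -16/125 m
Superposition: y = Σ y_i = -9901/78125 m ≈ -0.126733 m

y(8) = -9901/78125 m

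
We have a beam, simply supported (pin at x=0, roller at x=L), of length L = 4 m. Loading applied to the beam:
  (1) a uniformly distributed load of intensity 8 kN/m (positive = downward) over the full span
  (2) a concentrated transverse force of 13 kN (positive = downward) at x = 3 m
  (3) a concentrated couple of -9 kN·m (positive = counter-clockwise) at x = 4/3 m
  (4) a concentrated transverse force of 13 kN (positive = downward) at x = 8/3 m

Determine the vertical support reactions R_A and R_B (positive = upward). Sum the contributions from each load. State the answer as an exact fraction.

R_A = 64/3 kN, R_B = 110/3 kN

Load 1 — uniform load w=8 kN/m over full span:
  R_A = wL/2 = 8·4/2 = 16 kN
  R_B = wL/2 = 8·4/2 = 16 kN
Load 2 — point force P=13 kN at a=3 m (b=L-a=1):
  R_A = Pb/L = 13·1/4 = 13/4 kN
  R_B = Pa/L = 13·3/4 = 39/4 kN
Load 3 — applied couple M₀=-9 kN·m at a=4/3 m (b=L-a=8/3):
  R_A = M₀/L = (-9)/4 = -9/4 kN
  R_B = -M₀/L = -(-9)/4 = 9/4 kN
Load 4 — point force P=13 kN at a=8/3 m (b=L-a=4/3):
  R_A = Pb/L = 13·(4/3)/4 = 13/3 kN
  R_B = Pa/L = 13·(8/3)/4 = 26/3 kN
Superposition: R_A = 64/3 kN, R_B = 110/3 kN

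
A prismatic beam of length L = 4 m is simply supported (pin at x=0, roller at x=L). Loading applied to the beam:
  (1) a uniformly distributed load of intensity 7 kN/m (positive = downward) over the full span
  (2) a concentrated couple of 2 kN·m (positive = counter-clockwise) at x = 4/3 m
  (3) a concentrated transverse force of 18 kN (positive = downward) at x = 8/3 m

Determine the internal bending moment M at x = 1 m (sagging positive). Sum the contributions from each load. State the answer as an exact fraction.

M(1) = 17 kN·m

Load 1 — uniform load w=7 kN/m over full span:
  M_1 = wx(L-x)/2 = 7·1·(4-1)/2 = 21/2 kN·m
Load 2 — applied couple M₀=2 kN·m at a=4/3 m (b=L-a=8/3):
  M_2 = M₀x/L  [x≤a] = 2·1/4 = 1/2 kN·m
Load 3 — point force P=18 kN at a=8/3 m (b=L-a=4/3):
  M_3 = Pbx/L  [x≤a] = 18·(4/3)·1/4 = 6 kN·m
Superposition: M = Σ M_i = 17 kN·m ≈ 17.000000 kN·m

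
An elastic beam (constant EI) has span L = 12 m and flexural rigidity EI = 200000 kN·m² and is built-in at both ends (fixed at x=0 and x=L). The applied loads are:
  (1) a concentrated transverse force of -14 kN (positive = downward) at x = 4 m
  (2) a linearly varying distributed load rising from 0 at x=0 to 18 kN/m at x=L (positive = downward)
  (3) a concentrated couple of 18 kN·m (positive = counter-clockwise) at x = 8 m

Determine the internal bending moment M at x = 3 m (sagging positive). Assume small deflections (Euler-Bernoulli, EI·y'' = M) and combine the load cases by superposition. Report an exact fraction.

M(3) = -391/180 kN·m

Load 1 — point force P=-14 kN at a=4 m (b=L-a=8):
  M_1 = Pb²(3a+b)x/L³ - Pab²/L²  [x≤a] = (-14)·8²·(3·4+8)·3/12³ - (-14)·4·8²/12² = -56/9 kN·m
Load 2 — triangular load w₀=18 kN/m (0→w₀ over full span):
  M_2 = 3w₀Lx/20 - w₀L²/30 - w₀x³/(6L) = 3·18·12·3/20 - 18·12²/30 - 18·3³/(6·12) = 81/20 kN·m
Load 3 — applied couple M₀=18 kN·m at a=8 m (b=L-a=4):
  M_3 = R_Ax - M_A  [x≤a] with R_A=2, M_A=6 = 2·3 - 6 = 0 kN·m
Superposition: M = Σ M_i = -391/180 kN·m ≈ -2.172222 kN·m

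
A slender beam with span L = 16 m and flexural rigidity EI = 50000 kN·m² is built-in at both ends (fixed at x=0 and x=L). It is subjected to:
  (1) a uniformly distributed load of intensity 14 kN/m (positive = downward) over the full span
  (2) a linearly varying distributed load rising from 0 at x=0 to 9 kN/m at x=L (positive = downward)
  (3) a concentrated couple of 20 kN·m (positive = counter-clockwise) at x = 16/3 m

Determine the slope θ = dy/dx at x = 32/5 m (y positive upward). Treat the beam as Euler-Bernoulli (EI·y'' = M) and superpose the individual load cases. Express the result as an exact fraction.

Load 1 — uniform load w=14 kN/m over full span:
  θ_1 = -wx(L-x)(L-2x)/(12EI) = -14·(32/5)·(16-(32/5))·(16-2·(32/5))/(12·50000) = -1792/390625 rad
Load 2 — triangular load w₀=9 kN/m (0→w₀ over full span):
  θ_2 = -w₀(2x(L-x)(L-2x)(x+2L)+x²(L-x)²)/(120LEI) = -9·(2·(32/5)·(16-(32/5))·(16-2·(32/5))·((32/5)+2·16)+(32/5)²·(16-(32/5))²)/(120·16·50000) = -3456/1953125 rad
Load 3 — applied couple M₀=20 kN·m at a=16/3 m (b=L-a=32/3):
  θ_3 = (R_Ax²/2 - M_Ax - M₀(x-a))/EI  [x>a] with R_A=5/3, M_A=0 = ((5/3)·(32/5)²/2 - 0·(32/5) - 20·((32/5)-(16/3)))/50000 = 4/15625 rad
Superposition: θ = Σ θ_i = -11916/1953125 rad ≈ -0.006101 rad

θ(32/5) = -11916/1953125 rad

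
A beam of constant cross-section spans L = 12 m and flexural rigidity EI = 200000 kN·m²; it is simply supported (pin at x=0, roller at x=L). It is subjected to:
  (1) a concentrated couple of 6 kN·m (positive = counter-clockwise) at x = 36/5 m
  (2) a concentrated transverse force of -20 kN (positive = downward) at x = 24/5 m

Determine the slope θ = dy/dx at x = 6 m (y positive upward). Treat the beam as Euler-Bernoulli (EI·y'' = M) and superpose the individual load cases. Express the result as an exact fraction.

Load 1 — applied couple M₀=6 kN·m at a=36/5 m (b=L-a=24/5):
  θ_1 = (M₀x²/(2L)+C₁)/EI  [x≤a] with C₁=M₀(3b²-L²)/(6L)=-156/25 = (6·6²/(2·12)+(-156/25))/200000 = 69/5000000 rad
Load 2 — point force P=-20 kN at a=24/5 m (b=L-a=36/5):
  θ_2 = -Pa(2L²-6Lx+3x²+a²)/(6LEI)  [x>a] = -(-20)·(24/5)·(2·12²-6·12·6+3·6²+(24/5)²)/(6·12·200000) = -27/312500 rad
Superposition: θ = Σ θ_i = -363/5000000 rad ≈ -0.000073 rad

θ(6) = -363/5000000 rad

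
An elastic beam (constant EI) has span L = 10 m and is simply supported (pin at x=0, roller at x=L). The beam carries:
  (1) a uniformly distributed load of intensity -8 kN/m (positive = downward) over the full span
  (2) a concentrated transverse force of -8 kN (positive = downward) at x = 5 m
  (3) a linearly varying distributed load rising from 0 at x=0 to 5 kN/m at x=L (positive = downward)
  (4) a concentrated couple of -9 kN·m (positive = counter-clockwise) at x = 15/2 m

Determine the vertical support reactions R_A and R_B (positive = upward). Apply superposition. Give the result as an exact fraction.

Load 1 — uniform load w=-8 kN/m over full span:
  R_A = wL/2 = (-8)·10/2 = -40 kN
  R_B = wL/2 = (-8)·10/2 = -40 kN
Load 2 — point force P=-8 kN at a=5 m (b=L-a=5):
  R_A = Pb/L = (-8)·5/10 = -4 kN
  R_B = Pa/L = (-8)·5/10 = -4 kN
Load 3 — triangular load w₀=5 kN/m (0→w₀ over full span):
  R_A = w₀L/6 = 5·10/6 = 25/3 kN
  R_B = w₀L/3 = 5·10/3 = 50/3 kN
Load 4 — applied couple M₀=-9 kN·m at a=15/2 m (b=L-a=5/2):
  R_A = M₀/L = (-9)/10 = -9/10 kN
  R_B = -M₀/L = -(-9)/10 = 9/10 kN
Superposition: R_A = -1097/30 kN, R_B = -793/30 kN

R_A = -1097/30 kN, R_B = -793/30 kN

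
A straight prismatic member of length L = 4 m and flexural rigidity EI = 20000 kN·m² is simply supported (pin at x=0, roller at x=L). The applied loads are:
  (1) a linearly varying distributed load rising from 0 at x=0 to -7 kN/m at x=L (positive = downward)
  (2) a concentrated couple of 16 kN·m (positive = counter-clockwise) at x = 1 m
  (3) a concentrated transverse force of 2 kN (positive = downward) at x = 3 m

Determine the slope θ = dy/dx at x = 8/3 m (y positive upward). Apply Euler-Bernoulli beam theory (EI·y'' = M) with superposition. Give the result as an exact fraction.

Load 1 — triangular load w₀=-7 kN/m (0→w₀ over full span):
  θ_1 = -w₀(7L⁴-30L²x²+15x⁴)/(360LEI) = -(-7)·(7·4⁴-30·4²·(8/3)²+15·(8/3)⁴)/(360·4·20000) = -637/3037500 rad
Load 2 — applied couple M₀=16 kN·m at a=1 m (b=L-a=3):
  θ_2 = (M₀x²/(2L)-M₀(x-a)+C₁)/EI  [x>a] with C₁=M₀(3b²-L²)/(6L)=22/3 = (16·(8/3)²/(2·4)-16·((8/3)-1)+(22/3))/20000 = -23/90000 rad
Load 3 — point force P=2 kN at a=3 m (b=L-a=1):
  θ_3 = -Pb(L²-b²-3x²)/(6LEI)  [x≤a] = -2·1·(4²-1²-3·(8/3)²)/(6·4·20000) = 19/720000 rad
Superposition: θ = Σ θ_i = -42659/97200000 rad ≈ -0.000439 rad

θ(8/3) = -42659/97200000 rad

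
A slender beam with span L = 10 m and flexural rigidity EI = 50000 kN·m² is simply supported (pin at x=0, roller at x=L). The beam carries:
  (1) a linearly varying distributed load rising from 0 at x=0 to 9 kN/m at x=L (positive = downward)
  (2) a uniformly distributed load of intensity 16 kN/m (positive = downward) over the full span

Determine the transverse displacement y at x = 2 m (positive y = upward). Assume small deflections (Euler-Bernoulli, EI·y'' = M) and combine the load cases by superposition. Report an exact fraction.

y(2) = -7348/234375 m

Load 1 — triangular load w₀=9 kN/m (0→w₀ over full span):
  y_1 = -w₀x(7L⁴-10L²x²+3x⁴)/(360LEI) = -9·2·(7·10⁴-10·10²·2²+3·2⁴)/(360·10·50000) = -516/78125 m
Load 2 — uniform load w=16 kN/m over full span:
  y_2 = -wx(L³-2Lx²+x³)/(24EI) = -16·2·(10³-2·10·2²+2³)/(24·50000) = -232/9375 m
Superposition: y = Σ y_i = -7348/234375 m ≈ -0.031351 m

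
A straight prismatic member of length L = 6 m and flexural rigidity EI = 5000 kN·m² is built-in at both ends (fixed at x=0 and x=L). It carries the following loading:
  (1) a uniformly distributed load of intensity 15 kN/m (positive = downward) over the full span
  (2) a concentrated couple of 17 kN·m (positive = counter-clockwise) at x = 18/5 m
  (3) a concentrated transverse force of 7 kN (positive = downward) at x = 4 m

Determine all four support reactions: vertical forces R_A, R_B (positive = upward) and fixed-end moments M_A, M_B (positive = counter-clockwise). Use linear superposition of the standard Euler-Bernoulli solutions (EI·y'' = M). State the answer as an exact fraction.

Load 1 — uniform load w=15 kN/m over full span:
  R_A = wL/2 = 15·6/2 = 45 kN
  M_A = wL²/12 = 15·6²/12 = 45 kN·m
  R_B = wL/2 = 15·6/2 = 45 kN
  M_B = -wL²/12 = -15·6²/12 = -45 kN·m
Load 2 — applied couple M₀=17 kN·m at a=18/5 m (b=L-a=12/5):
  R_A = 6M₀ab/L³ = 6·17·(18/5)·(12/5)/6³ = 102/25 kN
  M_A = M₀b(2a-b)/L² = 17·(12/5)·(2·(18/5)-(12/5))/6² = 136/25 kN·m
  R_B = -6M₀ab/L³ = -6·17·(18/5)·(12/5)/6³ = -102/25 kN
  M_B = M₀a(2b-a)/L² = 17·(18/5)·(2·(12/5)-(18/5))/6² = 51/25 kN·m
Load 3 — point force P=7 kN at a=4 m (b=L-a=2):
  R_A = Pb²(3a+b)/L³ = 7·2²·(3·4+2)/6³ = 49/27 kN
  M_A = Pab²/L² = 7·4·2²/6² = 28/9 kN·m
  R_B = Pa²(a+3b)/L³ = 7·4²·(4+3·2)/6³ = 140/27 kN
  M_B = -Pa²b/L² = -7·4²·2/6² = -56/9 kN·m
Superposition: R_A = 34354/675 kN, M_A = 12049/225 kN·m, R_B = 31121/675 kN, M_B = -11066/225 kN·m

R_A = 34354/675 kN, M_A = 12049/225 kN·m, R_B = 31121/675 kN, M_B = -11066/225 kN·m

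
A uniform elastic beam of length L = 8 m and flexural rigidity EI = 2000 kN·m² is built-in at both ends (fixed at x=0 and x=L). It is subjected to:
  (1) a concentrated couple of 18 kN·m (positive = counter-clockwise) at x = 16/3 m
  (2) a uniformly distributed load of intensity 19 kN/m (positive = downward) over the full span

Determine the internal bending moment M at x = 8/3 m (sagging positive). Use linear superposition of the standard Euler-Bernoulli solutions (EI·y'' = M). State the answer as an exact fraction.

Load 1 — applied couple M₀=18 kN·m at a=16/3 m (b=L-a=8/3):
  M_1 = R_Ax - M_A  [x≤a] with R_A=3, M_A=6 = 3·(8/3) - 6 = 2 kN·m
Load 2 — uniform load w=19 kN/m over full span:
  M_2 = wLx/2 - wL²/12 - wx²/2 = 19·8·(8/3)/2 - 19·8²/12 - 19·(8/3)²/2 = 304/9 kN·m
Superposition: M = Σ M_i = 322/9 kN·m ≈ 35.777778 kN·m

M(8/3) = 322/9 kN·m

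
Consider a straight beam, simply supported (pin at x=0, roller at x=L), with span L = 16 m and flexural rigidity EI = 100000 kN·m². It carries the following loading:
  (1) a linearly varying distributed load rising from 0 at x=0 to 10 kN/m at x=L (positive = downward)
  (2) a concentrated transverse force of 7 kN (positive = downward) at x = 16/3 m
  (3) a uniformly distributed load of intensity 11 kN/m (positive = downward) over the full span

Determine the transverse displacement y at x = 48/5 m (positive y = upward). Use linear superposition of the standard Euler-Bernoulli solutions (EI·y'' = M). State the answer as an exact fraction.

y(48/5) = -107118592/791015625 m

Load 1 — triangular load w₀=10 kN/m (0→w₀ over full span):
  y_1 = -w₀x(7L⁴-10L²x²+3x⁴)/(360LEI) = -10·(48/5)·(7·16⁴-10·16²·(48/5)²+3·(48/5)⁴)/(360·16·100000) = -1212416/29296875 m
Load 2 — point force P=7 kN at a=16/3 m (b=L-a=32/3):
  y_2 = -Pa(L-x)(2Lx-a²-x²)/(6LEI)  [x>a] = -7·(16/3)·(16-(48/5))·(2·16·(48/5)-(16/3)²-(48/5)²)/(6·16·100000) = -146944/31640625 m
Load 3 — uniform load w=11 kN/m over full span:
  y_3 = -wx(L³-2Lx²+x³)/(24EI) = -11·(48/5)·(16³-2·16·(48/5)²+(48/5)³)/(24·100000) = -174592/1953125 m
Superposition: y = Σ y_i = -107118592/791015625 m ≈ -0.135419 m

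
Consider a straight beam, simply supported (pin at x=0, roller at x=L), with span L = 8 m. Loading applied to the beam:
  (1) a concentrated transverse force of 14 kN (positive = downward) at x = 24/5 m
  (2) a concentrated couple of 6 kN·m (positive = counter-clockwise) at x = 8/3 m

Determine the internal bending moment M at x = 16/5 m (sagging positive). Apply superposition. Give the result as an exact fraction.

Load 1 — point force P=14 kN at a=24/5 m (b=L-a=16/5):
  M_1 = Pbx/L  [x≤a] = 14·(16/5)·(16/5)/8 = 448/25 kN·m
Load 2 — applied couple M₀=6 kN·m at a=8/3 m (b=L-a=16/3):
  M_2 = M₀x/L - M₀  [x>a] = 6·(16/5)/8 - 6 = -18/5 kN·m
Superposition: M = Σ M_i = 358/25 kN·m ≈ 14.320000 kN·m

M(16/5) = 358/25 kN·m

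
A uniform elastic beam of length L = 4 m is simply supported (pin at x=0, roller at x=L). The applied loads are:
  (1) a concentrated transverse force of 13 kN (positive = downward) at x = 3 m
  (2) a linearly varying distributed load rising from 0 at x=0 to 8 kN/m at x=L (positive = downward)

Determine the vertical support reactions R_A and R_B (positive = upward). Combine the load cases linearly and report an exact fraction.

R_A = 103/12 kN, R_B = 245/12 kN

Load 1 — point force P=13 kN at a=3 m (b=L-a=1):
  R_A = Pb/L = 13·1/4 = 13/4 kN
  R_B = Pa/L = 13·3/4 = 39/4 kN
Load 2 — triangular load w₀=8 kN/m (0→w₀ over full span):
  R_A = w₀L/6 = 8·4/6 = 16/3 kN
  R_B = w₀L/3 = 8·4/3 = 32/3 kN
Superposition: R_A = 103/12 kN, R_B = 245/12 kN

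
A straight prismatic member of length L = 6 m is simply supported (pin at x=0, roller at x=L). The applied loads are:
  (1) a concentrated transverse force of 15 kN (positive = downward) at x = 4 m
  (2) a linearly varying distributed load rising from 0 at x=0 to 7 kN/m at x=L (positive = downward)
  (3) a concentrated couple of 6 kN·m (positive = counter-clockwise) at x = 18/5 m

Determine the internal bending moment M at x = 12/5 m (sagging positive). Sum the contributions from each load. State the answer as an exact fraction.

M(12/5) = 3564/125 kN·m

Load 1 — point force P=15 kN at a=4 m (b=L-a=2):
  M_1 = Pbx/L  [x≤a] = 15·2·(12/5)/6 = 12 kN·m
Load 2 — triangular load w₀=7 kN/m (0→w₀ over full span):
  M_2 = w₀Lx/6 - w₀x³/(6L) = 7·6·(12/5)/6 - 7·(12/5)³/(6·6) = 1764/125 kN·m
Load 3 — applied couple M₀=6 kN·m at a=18/5 m (b=L-a=12/5):
  M_3 = M₀x/L  [x≤a] = 6·(12/5)/6 = 12/5 kN·m
Superposition: M = Σ M_i = 3564/125 kN·m ≈ 28.512000 kN·m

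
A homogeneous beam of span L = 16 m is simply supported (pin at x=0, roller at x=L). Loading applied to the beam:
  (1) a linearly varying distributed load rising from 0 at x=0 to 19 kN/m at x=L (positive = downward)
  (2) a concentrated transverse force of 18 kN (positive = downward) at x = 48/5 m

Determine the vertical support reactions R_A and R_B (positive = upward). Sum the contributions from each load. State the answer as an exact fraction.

Load 1 — triangular load w₀=19 kN/m (0→w₀ over full span):
  R_A = w₀L/6 = 19·16/6 = 152/3 kN
  R_B = w₀L/3 = 19·16/3 = 304/3 kN
Load 2 — point force P=18 kN at a=48/5 m (b=L-a=32/5):
  R_A = Pb/L = 18·(32/5)/16 = 36/5 kN
  R_B = Pa/L = 18·(48/5)/16 = 54/5 kN
Superposition: R_A = 868/15 kN, R_B = 1682/15 kN

R_A = 868/15 kN, R_B = 1682/15 kN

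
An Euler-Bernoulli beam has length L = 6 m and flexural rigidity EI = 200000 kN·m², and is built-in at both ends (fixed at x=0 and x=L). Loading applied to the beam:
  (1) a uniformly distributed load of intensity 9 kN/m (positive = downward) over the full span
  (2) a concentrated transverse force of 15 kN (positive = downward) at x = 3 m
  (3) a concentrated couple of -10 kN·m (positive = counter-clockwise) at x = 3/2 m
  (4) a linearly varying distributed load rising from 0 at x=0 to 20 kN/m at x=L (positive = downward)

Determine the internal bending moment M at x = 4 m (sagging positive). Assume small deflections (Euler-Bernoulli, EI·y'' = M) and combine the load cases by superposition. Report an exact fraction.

Load 1 — uniform load w=9 kN/m over full span:
  M_1 = wLx/2 - wL²/12 - wx²/2 = 9·6·4/2 - 9·6²/12 - 9·4²/2 = 9 kN·m
Load 2 — point force P=15 kN at a=3 m (b=L-a=3):
  M_2 = Pa²(a+3b)(L-x)/L³ - Pa²b/L²  [x>a] = 15·3²·(3+3·3)·(6-4)/6³ - 15·3²·3/6² = 15/4 kN·m
Load 3 — applied couple M₀=-10 kN·m at a=3/2 m (b=L-a=9/2):
  M_3 = R_Ax - M_A - M₀  [x>a] with R_A=-15/8, M_A=15/8 = (-15/8)·4 - (15/8) - (-10) = 5/8 kN·m
Load 4 — triangular load w₀=20 kN/m (0→w₀ over full span):
  M_4 = 3w₀Lx/20 - w₀L²/30 - w₀x³/(6L) = 3·20·6·4/20 - 20·6²/30 - 20·4³/(6·6) = 112/9 kN·m
Superposition: M = Σ M_i = 1859/72 kN·m ≈ 25.819444 kN·m

M(4) = 1859/72 kN·m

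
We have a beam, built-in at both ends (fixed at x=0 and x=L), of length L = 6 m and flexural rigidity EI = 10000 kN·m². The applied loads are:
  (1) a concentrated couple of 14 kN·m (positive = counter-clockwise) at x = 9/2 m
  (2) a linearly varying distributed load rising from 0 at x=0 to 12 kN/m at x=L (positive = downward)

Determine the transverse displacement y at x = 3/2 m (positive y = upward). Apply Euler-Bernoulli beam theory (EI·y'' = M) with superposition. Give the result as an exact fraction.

Load 1 — applied couple M₀=14 kN·m at a=9/2 m (b=L-a=3/2):
  y_1 = (R_Ax³/6 - M_Ax²/2)/EI  [x≤a] with R_A=21/8, M_A=35/8 = ((21/8)·(3/2)³/6 - (35/8)·(3/2)²/2)/10000 = -441/1280000 m
Load 2 — triangular load w₀=12 kN/m (0→w₀ over full span):
  y_2 = -w₀x²(L-x)²(x+2L)/(120LEI) = -12·(3/2)²·(6-(3/2))²·((3/2)+2·6)/(120·6·10000) = -6561/6400000 m
Superposition: y = Σ y_i = -4383/3200000 m ≈ -0.001370 m

y(3/2) = -4383/3200000 m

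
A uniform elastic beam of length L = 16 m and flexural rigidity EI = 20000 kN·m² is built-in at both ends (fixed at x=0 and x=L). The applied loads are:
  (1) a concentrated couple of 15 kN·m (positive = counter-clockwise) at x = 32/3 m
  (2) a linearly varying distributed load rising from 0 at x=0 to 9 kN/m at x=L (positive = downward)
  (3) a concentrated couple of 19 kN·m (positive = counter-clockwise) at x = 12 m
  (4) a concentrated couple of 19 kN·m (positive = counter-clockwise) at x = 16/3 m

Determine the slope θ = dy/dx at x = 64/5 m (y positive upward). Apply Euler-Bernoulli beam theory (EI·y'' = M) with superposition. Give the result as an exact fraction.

Load 1 — applied couple M₀=15 kN·m at a=32/3 m (b=L-a=16/3):
  θ_1 = (R_Ax²/2 - M_Ax - M₀(x-a))/EI  [x>a] with R_A=5/4, M_A=5 = ((5/4)·(64/5)²/2 - 5·(64/5) - 15·((64/5)-(32/3)))/20000 = 1/3125 rad
Load 2 — triangular load w₀=9 kN/m (0→w₀ over full span):
  θ_2 = -w₀(2x(L-x)(L-2x)(x+2L)+x²(L-x)²)/(120LEI) = -9·(2·(64/5)·(16-(64/5))·(16-2·(64/5))·((64/5)+2·16)+(64/5)²·(16-(64/5))²)/(120·16·20000) = 3072/390625 rad
Load 3 — applied couple M₀=19 kN·m at a=12 m (b=L-a=4):
  θ_3 = (R_Ax²/2 - M_Ax - M₀(x-a))/EI  [x>a] with R_A=171/128, M_A=95/16 = ((171/128)·(64/5)²/2 - (95/16)·(64/5) - 19·((64/5)-12))/20000 = 57/62500 rad
Load 4 — applied couple M₀=19 kN·m at a=16/3 m (b=L-a=32/3):
  θ_4 = (R_Ax²/2 - M_Ax - M₀(x-a))/EI  [x>a] with R_A=19/12, M_A=0 = ((19/12)·(64/5)²/2 - 0·(64/5) - 19·((64/5)-(16/3)))/20000 = -19/31250 rad
Superposition: θ = Σ θ_i = 13263/1562500 rad ≈ 0.008488 rad

θ(64/5) = 13263/1562500 rad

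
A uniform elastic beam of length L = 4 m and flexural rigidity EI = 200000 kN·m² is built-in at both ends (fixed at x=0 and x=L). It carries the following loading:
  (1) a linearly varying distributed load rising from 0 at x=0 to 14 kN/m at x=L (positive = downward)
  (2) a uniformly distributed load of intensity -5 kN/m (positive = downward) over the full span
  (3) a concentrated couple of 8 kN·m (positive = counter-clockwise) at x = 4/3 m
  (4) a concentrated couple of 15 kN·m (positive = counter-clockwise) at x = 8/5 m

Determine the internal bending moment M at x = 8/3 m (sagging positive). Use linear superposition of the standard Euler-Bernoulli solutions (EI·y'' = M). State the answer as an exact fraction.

Load 1 — triangular load w₀=14 kN/m (0→w₀ over full span):
  M_1 = 3w₀Lx/20 - w₀L²/30 - w₀x³/(6L) = 3·14·4·(8/3)/20 - 14·4²/30 - 14·(8/3)³/(6·4) = 1568/405 kN·m
Load 2 — uniform load w=-5 kN/m over full span:
  M_2 = wLx/2 - wL²/12 - wx²/2 = (-5)·4·(8/3)/2 - (-5)·4²/12 - (-5)·(8/3)²/2 = -20/9 kN·m
Load 3 — applied couple M₀=8 kN·m at a=4/3 m (b=L-a=8/3):
  M_3 = R_Ax - M_A - M₀  [x>a] with R_A=8/3, M_A=0 = (8/3)·(8/3) - 0 - 8 = -8/9 kN·m
Load 4 — applied couple M₀=15 kN·m at a=8/5 m (b=L-a=12/5):
  M_4 = R_Ax - M_A - M₀  [x>a] with R_A=27/5, M_A=9/5 = (27/5)·(8/3) - (9/5) - 15 = -12/5 kN·m
Superposition: M = Σ M_i = -664/405 kN·m ≈ -1.639506 kN·m

M(8/3) = -664/405 kN·m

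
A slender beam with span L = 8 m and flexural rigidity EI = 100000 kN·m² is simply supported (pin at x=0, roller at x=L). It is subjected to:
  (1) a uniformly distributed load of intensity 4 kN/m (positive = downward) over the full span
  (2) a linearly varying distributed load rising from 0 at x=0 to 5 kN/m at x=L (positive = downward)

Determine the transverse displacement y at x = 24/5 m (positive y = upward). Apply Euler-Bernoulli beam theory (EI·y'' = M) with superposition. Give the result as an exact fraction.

Load 1 — uniform load w=4 kN/m over full span:
  y_1 = -wx(L³-2Lx²+x³)/(24EI) = -4·(24/5)·(8³-2·8·(24/5)²+(24/5)³)/(24·100000) = -3968/1953125 m
Load 2 — triangular load w₀=5 kN/m (0→w₀ over full span):
  y_2 = -w₀x(7L⁴-10L²x²+3x⁴)/(360LEI) = -5·(24/5)·(7·8⁴-10·8²·(24/5)²+3·(24/5)⁴)/(360·8·100000) = -37888/29296875 m
Superposition: y = Σ y_i = -97408/29296875 m ≈ -0.003325 m

y(24/5) = -97408/29296875 m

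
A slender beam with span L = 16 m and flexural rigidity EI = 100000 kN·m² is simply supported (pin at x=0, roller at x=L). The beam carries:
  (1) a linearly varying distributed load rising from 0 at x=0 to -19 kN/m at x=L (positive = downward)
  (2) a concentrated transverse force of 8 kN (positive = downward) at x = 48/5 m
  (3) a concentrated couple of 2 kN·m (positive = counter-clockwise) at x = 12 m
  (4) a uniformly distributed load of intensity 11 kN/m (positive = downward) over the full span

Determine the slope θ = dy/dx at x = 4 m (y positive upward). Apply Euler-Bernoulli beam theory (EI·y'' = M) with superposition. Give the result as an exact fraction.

θ(4) = -73831/28125000 rad

Load 1 — triangular load w₀=-19 kN/m (0→w₀ over full span):
  θ_1 = -w₀(7L⁴-30L²x²+15x⁴)/(360LEI) = -(-19)·(7·16⁴-30·16²·4²+15·4⁴)/(360·16·100000) = 25213/2250000 rad
Load 2 — point force P=8 kN at a=48/5 m (b=L-a=32/5):
  θ_2 = -Pb(L²-b²-3x²)/(6LEI)  [x≤a] = -8·(32/5)·(16²-(32/5)²-3·4²)/(6·16·100000) = -348/390625 rad
Load 3 — applied couple M₀=2 kN·m at a=12 m (b=L-a=4):
  θ_3 = (M₀x²/(2L)+C₁)/EI  [x≤a] with C₁=M₀(3b²-L²)/(6L)=-13/3 = (2·4²/(2·16)+(-13/3))/100000 = -1/30000 rad
Load 4 — uniform load w=11 kN/m over full span:
  θ_4 = -w(L³-6Lx²+4x³)/(24EI) = -11·(16³-6·16·4²+4·4³)/(24·100000) = -121/9375 rad
Superposition: θ = Σ θ_i = -73831/28125000 rad ≈ -0.002625 rad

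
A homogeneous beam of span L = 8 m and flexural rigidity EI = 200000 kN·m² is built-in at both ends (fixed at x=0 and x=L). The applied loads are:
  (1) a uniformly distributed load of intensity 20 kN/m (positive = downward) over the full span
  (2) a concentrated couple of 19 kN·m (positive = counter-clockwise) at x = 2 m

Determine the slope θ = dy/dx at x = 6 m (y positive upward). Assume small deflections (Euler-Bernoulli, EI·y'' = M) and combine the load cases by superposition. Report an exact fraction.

Load 1 — uniform load w=20 kN/m over full span:
  θ_1 = -wx(L-x)(L-2x)/(12EI) = -20·6·(8-6)·(8-2·6)/(12·200000) = 1/2500 rad
Load 2 — applied couple M₀=19 kN·m at a=2 m (b=L-a=6):
  θ_2 = (R_Ax²/2 - M_Ax - M₀(x-a))/EI  [x>a] with R_A=171/64, M_A=-57/16 = ((171/64)·6²/2 - (-57/16)·6 - 19·(6-2))/200000 = -209/6400000 rad
Superposition: θ = Σ θ_i = 2351/6400000 rad ≈ 0.000367 rad

θ(6) = 2351/6400000 rad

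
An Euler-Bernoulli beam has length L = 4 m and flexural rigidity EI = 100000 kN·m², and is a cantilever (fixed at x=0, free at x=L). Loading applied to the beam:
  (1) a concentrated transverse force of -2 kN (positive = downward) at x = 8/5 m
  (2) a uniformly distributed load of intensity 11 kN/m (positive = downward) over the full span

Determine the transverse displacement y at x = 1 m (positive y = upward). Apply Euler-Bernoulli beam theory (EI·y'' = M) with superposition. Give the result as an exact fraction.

y(1) = -4303/12000000 m

Load 1 — point force P=-2 kN at a=8/5 m (b=L-a=12/5):
  y_1 = -Px²(3a-x)/(6EI)  [x≤a] = -(-2)·1²·(3·(8/5)-1)/(6·100000) = 19/1500000 m
Load 2 — uniform load w=11 kN/m over full span:
  y_2 = -wx²(x²-4Lx+6L²)/(24EI) = -11·1²·(1²-4·4·1+6·4²)/(24·100000) = -297/800000 m
Superposition: y = Σ y_i = -4303/12000000 m ≈ -0.000359 m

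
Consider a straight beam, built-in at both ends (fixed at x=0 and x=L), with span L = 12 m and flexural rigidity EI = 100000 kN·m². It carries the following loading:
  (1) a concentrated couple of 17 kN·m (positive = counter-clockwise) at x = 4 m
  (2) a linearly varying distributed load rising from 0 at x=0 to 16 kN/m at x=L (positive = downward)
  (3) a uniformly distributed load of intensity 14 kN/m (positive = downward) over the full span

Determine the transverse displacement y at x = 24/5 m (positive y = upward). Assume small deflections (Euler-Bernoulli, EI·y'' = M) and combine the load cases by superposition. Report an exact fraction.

Load 1 — applied couple M₀=17 kN·m at a=4 m (b=L-a=8):
  y_1 = (R_Ax³/6 - M_Ax²/2 - M₀(x-a)²/2)/EI  [x>a] with R_A=17/9, M_A=0 = ((17/9)·(24/5)³/6 - 0·(24/5)²/2 - 17·((24/5)-4)²/2)/100000 = 459/1562500 m
Load 2 — triangular load w₀=16 kN/m (0→w₀ over full span):
  y_2 = -w₀x²(L-x)²(x+2L)/(120LEI) = -16·(24/5)²·(12-(24/5))²·((24/5)+2·12)/(120·12·100000) = -186624/48828125 m
Load 3 — uniform load w=14 kN/m over full span:
  y_3 = -wx²(L-x)²/(24EI) = -14·(24/5)²·(12-(24/5))²/(24·100000) = -13608/1953125 m
Superposition: y = Σ y_i = -2049921/195312500 m ≈ -0.010496 m

y(24/5) = -2049921/195312500 m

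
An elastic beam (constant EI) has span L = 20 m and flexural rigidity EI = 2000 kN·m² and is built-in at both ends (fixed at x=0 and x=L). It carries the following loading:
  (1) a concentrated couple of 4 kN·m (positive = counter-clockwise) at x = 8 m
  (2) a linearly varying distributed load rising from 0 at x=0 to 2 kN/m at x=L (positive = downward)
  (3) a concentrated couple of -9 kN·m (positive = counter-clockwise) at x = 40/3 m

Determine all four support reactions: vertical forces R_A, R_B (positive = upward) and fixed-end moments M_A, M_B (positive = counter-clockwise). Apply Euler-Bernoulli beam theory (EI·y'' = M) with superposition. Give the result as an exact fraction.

Load 1 — applied couple M₀=4 kN·m at a=8 m (b=L-a=12):
  R_A = 6M₀ab/L³ = 6·4·8·12/20³ = 36/125 kN
  M_A = M₀b(2a-b)/L² = 4·12·(2·8-12)/20² = 12/25 kN·m
  R_B = -6M₀ab/L³ = -6·4·8·12/20³ = -36/125 kN
  M_B = M₀a(2b-a)/L² = 4·8·(2·12-8)/20² = 32/25 kN·m
Load 2 — triangular load w₀=2 kN/m (0→w₀ over full span):
  R_A = 3w₀L/20 = 3·2·20/20 = 6 kN
  M_A = w₀L²/30 = 2·20²/30 = 80/3 kN·m
  R_B = 7w₀L/20 = 7·2·20/20 = 14 kN
  M_B = -w₀L²/20 = -2·20²/20 = -40 kN·m
Load 3 — applied couple M₀=-9 kN·m at a=40/3 m (b=L-a=20/3):
  R_A = 6M₀ab/L³ = 6·(-9)·(40/3)·(20/3)/20³ = -3/5 kN
  M_A = M₀b(2a-b)/L² = (-9)·(20/3)·(2·(40/3)-(20/3))/20² = -3 kN·m
  R_B = -6M₀ab/L³ = -6·(-9)·(40/3)·(20/3)/20³ = 3/5 kN
  M_B = M₀a(2b-a)/L² = (-9)·(40/3)·(2·(20/3)-(40/3))/20² = 0 kN·m
Superposition: R_A = 711/125 kN, M_A = 1811/75 kN·m, R_B = 1789/125 kN, M_B = -968/25 kN·m

R_A = 711/125 kN, M_A = 1811/75 kN·m, R_B = 1789/125 kN, M_B = -968/25 kN·m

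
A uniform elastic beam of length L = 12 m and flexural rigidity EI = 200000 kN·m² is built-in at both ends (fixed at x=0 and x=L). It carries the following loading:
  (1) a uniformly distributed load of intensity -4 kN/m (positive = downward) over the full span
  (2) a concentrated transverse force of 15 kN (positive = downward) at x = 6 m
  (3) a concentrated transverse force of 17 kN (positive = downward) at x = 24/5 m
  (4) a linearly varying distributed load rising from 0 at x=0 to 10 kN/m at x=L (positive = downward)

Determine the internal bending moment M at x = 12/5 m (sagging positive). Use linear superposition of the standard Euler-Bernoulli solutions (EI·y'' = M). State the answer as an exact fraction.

Load 1 — uniform load w=-4 kN/m over full span:
  M_1 = wLx/2 - wL²/12 - wx²/2 = (-4)·12·(12/5)/2 - (-4)·12²/12 - (-4)·(12/5)²/2 = 48/25 kN·m
Load 2 — point force P=15 kN at a=6 m (b=L-a=6):
  M_2 = Pb²(3a+b)x/L³ - Pab²/L²  [x≤a] = 15·6²·(3·6+6)·(12/5)/12³ - 15·6·6²/12² = -9/2 kN·m
Load 3 — point force P=17 kN at a=24/5 m (b=L-a=36/5):
  M_3 = Pb²(3a+b)x/L³ - Pab²/L²  [x≤a] = 17·(36/5)²·(3·(24/5)+(36/5))·(12/5)/12³ - 17·(24/5)·(36/5)²/12² = -1836/625 kN·m
Load 4 — triangular load w₀=10 kN/m (0→w₀ over full span):
  M_4 = 3w₀Lx/20 - w₀L²/30 - w₀x³/(6L) = 3·10·12·(12/5)/20 - 10·12²/30 - 10·(12/5)³/(6·12) = -168/25 kN·m
Superposition: M = Σ M_i = -15297/1250 kN·m ≈ -12.237600 kN·m

M(12/5) = -15297/1250 kN·m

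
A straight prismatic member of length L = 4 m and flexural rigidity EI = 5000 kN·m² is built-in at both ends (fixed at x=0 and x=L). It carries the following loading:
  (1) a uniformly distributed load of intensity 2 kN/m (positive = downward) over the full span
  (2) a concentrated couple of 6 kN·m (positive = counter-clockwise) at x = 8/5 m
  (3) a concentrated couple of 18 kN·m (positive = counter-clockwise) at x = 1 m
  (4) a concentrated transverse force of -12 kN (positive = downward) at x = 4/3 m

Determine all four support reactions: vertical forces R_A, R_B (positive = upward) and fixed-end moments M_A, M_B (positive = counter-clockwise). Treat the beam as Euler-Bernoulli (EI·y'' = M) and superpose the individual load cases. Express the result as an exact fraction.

Load 1 — uniform load w=2 kN/m over full span:
  R_A = wL/2 = 2·4/2 = 4 kN
  M_A = wL²/12 = 2·4²/12 = 8/3 kN·m
  R_B = wL/2 = 2·4/2 = 4 kN
  M_B = -wL²/12 = -2·4²/12 = -8/3 kN·m
Load 2 — applied couple M₀=6 kN·m at a=8/5 m (b=L-a=12/5):
  R_A = 6M₀ab/L³ = 6·6·(8/5)·(12/5)/4³ = 54/25 kN
  M_A = M₀b(2a-b)/L² = 6·(12/5)·(2·(8/5)-(12/5))/4² = 18/25 kN·m
  R_B = -6M₀ab/L³ = -6·6·(8/5)·(12/5)/4³ = -54/25 kN
  M_B = M₀a(2b-a)/L² = 6·(8/5)·(2·(12/5)-(8/5))/4² = 48/25 kN·m
Load 3 — applied couple M₀=18 kN·m at a=1 m (b=L-a=3):
  R_A = 6M₀ab/L³ = 6·18·1·3/4³ = 81/16 kN
  M_A = M₀b(2a-b)/L² = 18·3·(2·1-3)/4² = -27/8 kN·m
  R_B = -6M₀ab/L³ = -6·18·1·3/4³ = -81/16 kN
  M_B = M₀a(2b-a)/L² = 18·1·(2·3-1)/4² = 45/8 kN·m
Load 4 — point force P=-12 kN at a=4/3 m (b=L-a=8/3):
  R_A = Pb²(3a+b)/L³ = (-12)·(8/3)²·(3·(4/3)+(8/3))/4³ = -80/9 kN
  M_A = Pab²/L² = (-12)·(4/3)·(8/3)²/4² = -64/9 kN·m
  R_B = Pa²(a+3b)/L³ = (-12)·(4/3)²·((4/3)+3·(8/3))/4³ = -28/9 kN
  M_B = -Pa²b/L² = -(-12)·(4/3)²·(8/3)/4² = 32/9 kN·m
Superposition: R_A = 8401/3600 kN, M_A = -12779/1800 kN·m, R_B = -22801/3600 kN, M_B = 15181/1800 kN·m

R_A = 8401/3600 kN, M_A = -12779/1800 kN·m, R_B = -22801/3600 kN, M_B = 15181/1800 kN·m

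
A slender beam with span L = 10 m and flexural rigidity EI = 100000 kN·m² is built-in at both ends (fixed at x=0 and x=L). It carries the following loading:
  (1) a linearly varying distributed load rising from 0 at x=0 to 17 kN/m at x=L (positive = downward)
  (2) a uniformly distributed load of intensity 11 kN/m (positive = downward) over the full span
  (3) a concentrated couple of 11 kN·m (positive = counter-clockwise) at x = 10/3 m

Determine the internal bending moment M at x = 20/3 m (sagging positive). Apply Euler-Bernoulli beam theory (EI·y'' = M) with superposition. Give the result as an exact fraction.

Load 1 — triangular load w₀=17 kN/m (0→w₀ over full span):
  M_1 = 3w₀Lx/20 - w₀L²/30 - w₀x³/(6L) = 3·17·10·(20/3)/20 - 17·10²/30 - 17·(20/3)³/(6·10) = 2380/81 kN·m
Load 2 — uniform load w=11 kN/m over full span:
  M_2 = wLx/2 - wL²/12 - wx²/2 = 11·10·(20/3)/2 - 11·10²/12 - 11·(20/3)²/2 = 275/9 kN·m
Load 3 — applied couple M₀=11 kN·m at a=10/3 m (b=L-a=20/3):
  M_3 = R_Ax - M_A - M₀  [x>a] with R_A=22/15, M_A=0 = (22/15)·(20/3) - 0 - 11 = -11/9 kN·m
Superposition: M = Σ M_i = 4756/81 kN·m ≈ 58.716049 kN·m

M(20/3) = 4756/81 kN·m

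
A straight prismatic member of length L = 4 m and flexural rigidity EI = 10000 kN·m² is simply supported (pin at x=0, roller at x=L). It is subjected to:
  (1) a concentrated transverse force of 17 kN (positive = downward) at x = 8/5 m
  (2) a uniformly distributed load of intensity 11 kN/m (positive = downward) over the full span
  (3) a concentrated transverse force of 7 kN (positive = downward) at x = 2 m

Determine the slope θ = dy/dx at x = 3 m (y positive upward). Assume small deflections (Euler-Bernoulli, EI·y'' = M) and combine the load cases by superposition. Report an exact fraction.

θ(3) = 55873/15000000 rad

Load 1 — point force P=17 kN at a=8/5 m (b=L-a=12/5):
  θ_1 = -Pa(2L²-6Lx+3x²+a²)/(6LEI)  [x>a] = -17·(8/5)·(2·4²-6·4·3+3·3²+(8/5)²)/(6·4·10000) = 1479/1250000 rad
Load 2 — uniform load w=11 kN/m over full span:
  θ_2 = -w(L³-6Lx²+4x³)/(24EI) = -11·(4³-6·4·3²+4·3³)/(24·10000) = 121/60000 rad
Load 3 — point force P=7 kN at a=2 m (b=L-a=2):
  θ_3 = -Pa(2L²-6Lx+3x²+a²)/(6LEI)  [x>a] = -7·2·(2·4²-6·4·3+3·3²+2²)/(6·4·10000) = 21/40000 rad
Superposition: θ = Σ θ_i = 55873/15000000 rad ≈ 0.003725 rad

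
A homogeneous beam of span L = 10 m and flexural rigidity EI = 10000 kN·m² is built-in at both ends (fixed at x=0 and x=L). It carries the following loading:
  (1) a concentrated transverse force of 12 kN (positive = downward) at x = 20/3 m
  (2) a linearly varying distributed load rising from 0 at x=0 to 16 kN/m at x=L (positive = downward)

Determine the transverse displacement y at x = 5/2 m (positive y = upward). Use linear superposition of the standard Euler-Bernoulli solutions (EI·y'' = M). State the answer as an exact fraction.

y(5/2) = -173/13824 m

Load 1 — point force P=12 kN at a=20/3 m (b=L-a=10/3):
  y_1 = -Pb²x²(3aL-(3a+b)x)/(6L³EI)  [x≤a] = -12·(10/3)²·(5/2)²·(3·(20/3)·10-(3·(20/3)+(10/3))·(5/2))/(6·10³·10000) = -17/8640 m
Load 2 — triangular load w₀=16 kN/m (0→w₀ over full span):
  y_2 = -w₀x²(L-x)²(x+2L)/(120LEI) = -16·(5/2)²·(10-(5/2))²·((5/2)+2·10)/(120·10·10000) = -27/2560 m
Superposition: y = Σ y_i = -173/13824 m ≈ -0.012514 m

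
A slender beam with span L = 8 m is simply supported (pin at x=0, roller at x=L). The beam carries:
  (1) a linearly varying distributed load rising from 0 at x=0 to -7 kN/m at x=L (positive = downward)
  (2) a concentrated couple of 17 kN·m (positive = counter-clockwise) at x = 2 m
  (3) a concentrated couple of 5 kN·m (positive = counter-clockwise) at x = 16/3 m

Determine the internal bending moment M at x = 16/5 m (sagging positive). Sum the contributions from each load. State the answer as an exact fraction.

M(16/5) = -4161/125 kN·m

Load 1 — triangular load w₀=-7 kN/m (0→w₀ over full span):
  M_1 = w₀Lx/6 - w₀x³/(6L) = (-7)·8·(16/5)/6 - (-7)·(16/5)³/(6·8) = -3136/125 kN·m
Load 2 — applied couple M₀=17 kN·m at a=2 m (b=L-a=6):
  M_2 = M₀x/L - M₀  [x>a] = 17·(16/5)/8 - 17 = -51/5 kN·m
Load 3 — applied couple M₀=5 kN·m at a=16/3 m (b=L-a=8/3):
  M_3 = M₀x/L  [x≤a] = 5·(16/5)/8 = 2 kN·m
Superposition: M = Σ M_i = -4161/125 kN·m ≈ -33.288000 kN·m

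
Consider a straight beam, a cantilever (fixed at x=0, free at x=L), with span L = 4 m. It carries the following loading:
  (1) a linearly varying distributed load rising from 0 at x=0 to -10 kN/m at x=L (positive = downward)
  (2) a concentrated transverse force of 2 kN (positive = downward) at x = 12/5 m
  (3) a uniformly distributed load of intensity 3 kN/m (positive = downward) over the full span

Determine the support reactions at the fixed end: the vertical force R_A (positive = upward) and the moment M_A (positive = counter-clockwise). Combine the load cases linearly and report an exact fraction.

R_A = -6 kN, M_A = -368/15 kN·m

Load 1 — triangular load w₀=-10 kN/m (0→w₀ over full span):
  R_A = w₀L/2 = (-10)·4/2 = -20 kN
  M_A = w₀L²/3 = (-10)·4²/3 = -160/3 kN·m
Load 2 — point force P=2 kN at a=12/5 m (b=L-a=8/5):
  R_A = P = 2 kN
  M_A = Pa = 2·(12/5) = 24/5 kN·m
Load 3 — uniform load w=3 kN/m over full span:
  R_A = wL = 3·4 = 12 kN
  M_A = wL²/2 = 3·4²/2 = 24 kN·m
Superposition: R_A = -6 kN, M_A = -368/15 kN·m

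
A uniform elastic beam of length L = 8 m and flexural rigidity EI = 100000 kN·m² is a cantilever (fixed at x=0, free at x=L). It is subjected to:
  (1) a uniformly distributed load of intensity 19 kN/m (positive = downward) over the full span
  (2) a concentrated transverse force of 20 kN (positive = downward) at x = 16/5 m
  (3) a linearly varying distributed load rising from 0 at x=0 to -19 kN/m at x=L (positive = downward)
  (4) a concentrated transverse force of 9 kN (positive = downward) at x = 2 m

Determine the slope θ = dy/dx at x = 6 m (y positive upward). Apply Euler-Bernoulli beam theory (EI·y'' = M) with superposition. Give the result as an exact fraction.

Load 1 — uniform load w=19 kN/m over full span:
  θ_1 = -wx(x²-3Lx+3L²)/(6EI) = -19·6·(6²-3·8·6+3·8²)/(6·100000) = -399/25000 rad
Load 2 — point force P=20 kN at a=16/5 m (b=L-a=24/5):
  θ_2 = -Pa²/(2EI)  [x>a] = -20·(16/5)²/(2·100000) = -16/15625 rad
Load 3 — triangular load w₀=-19 kN/m (0→w₀ over full span):
  θ_3 = (w₀Lx²/4-w₀L²x/3-w₀x⁴/(24L))/EI = ((-19)·8·6²/4-(-19)·8²·6/3-(-19)·6⁴/(24·8))/100000 = 4769/400000 rad
Load 4 — point force P=9 kN at a=2 m (b=L-a=6):
  θ_4 = -Pa²/(2EI)  [x>a] = -9·2²/(2·100000) = -9/50000 rad
Superposition: θ = Σ θ_i = -10483/2000000 rad ≈ -0.005241 rad

θ(6) = -10483/2000000 rad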